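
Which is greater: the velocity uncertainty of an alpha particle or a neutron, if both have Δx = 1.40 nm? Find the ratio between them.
The neutron has the larger minimum velocity uncertainty, by a ratio of 4.0.

For both particles, Δp_min = ℏ/(2Δx) = 3.766e-26 kg·m/s (same for both).

The velocity uncertainty is Δv = Δp/m:
- alpha particle: Δv = 3.766e-26 / 6.645e-27 = 5.668e+00 m/s = 5.668 m/s
- neutron: Δv = 3.766e-26 / 1.675e-27 = 2.249e+01 m/s = 22.487 m/s

Ratio: 2.249e+01 / 5.668e+00 = 4.0

The lighter particle has larger velocity uncertainty because Δv ∝ 1/m.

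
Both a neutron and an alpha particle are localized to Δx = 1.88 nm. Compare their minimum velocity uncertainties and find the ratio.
The neutron has the larger minimum velocity uncertainty, by a ratio of 4.0.

For both particles, Δp_min = ℏ/(2Δx) = 2.805e-26 kg·m/s (same for both).

The velocity uncertainty is Δv = Δp/m:
- neutron: Δv = 2.805e-26 / 1.675e-27 = 1.675e+01 m/s = 16.745 m/s
- alpha particle: Δv = 2.805e-26 / 6.645e-27 = 4.221e+00 m/s = 4.221 m/s

Ratio: 1.675e+01 / 4.221e+00 = 4.0

The lighter particle has larger velocity uncertainty because Δv ∝ 1/m.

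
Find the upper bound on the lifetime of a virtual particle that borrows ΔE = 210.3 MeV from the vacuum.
1.565 ys

Using the energy-time uncertainty principle:
ΔEΔt ≥ ℏ/2

For a virtual particle borrowing energy ΔE, the maximum lifetime is:
Δt_max = ℏ/(2ΔE)

Converting energy:
ΔE = 210.3 MeV = 3.369e-11 J

Δt_max = (1.055e-34 J·s) / (2 × 3.369e-11 J)
Δt_max = 1.565e-24 s = 1.565 ys

Virtual particles with higher borrowed energy exist for shorter times.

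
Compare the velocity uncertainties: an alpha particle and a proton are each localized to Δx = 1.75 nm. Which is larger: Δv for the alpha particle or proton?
The proton has the larger minimum velocity uncertainty, by a ratio of 4.0.

For both particles, Δp_min = ℏ/(2Δx) = 3.013e-26 kg·m/s (same for both).

The velocity uncertainty is Δv = Δp/m:
- alpha particle: Δv = 3.013e-26 / 6.645e-27 = 4.535e+00 m/s = 4.535 m/s
- proton: Δv = 3.013e-26 / 1.673e-27 = 1.801e+01 m/s = 18.014 m/s

Ratio: 1.801e+01 / 4.535e+00 = 4.0

The lighter particle has larger velocity uncertainty because Δv ∝ 1/m.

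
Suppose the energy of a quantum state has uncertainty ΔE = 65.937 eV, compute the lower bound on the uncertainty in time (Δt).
4.991 as

Using the energy-time uncertainty principle:
ΔEΔt ≥ ℏ/2

The minimum uncertainty in time is:
Δt_min = ℏ/(2ΔE)
Δt_min = (1.055e-34 J·s) / (2 × 1.056e-17 J)
Δt_min = 4.991e-18 s = 4.991 as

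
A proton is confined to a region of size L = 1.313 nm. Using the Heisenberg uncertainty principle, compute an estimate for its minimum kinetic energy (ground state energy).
3.009 μeV

Using the uncertainty principle to estimate ground state energy:

1. The position uncertainty is approximately the confinement size:
   Δx ≈ L = 1.313e-09 m

2. From ΔxΔp ≥ ℏ/2, the minimum momentum uncertainty is:
   Δp ≈ ℏ/(2L) = 4.016e-26 kg·m/s

3. The kinetic energy is approximately:
   KE ≈ (Δp)²/(2m) = (4.016e-26)²/(2 × 1.673e-27 kg)
   KE ≈ 4.821e-25 J = 3.009 μeV

This is an order-of-magnitude estimate of the ground state energy.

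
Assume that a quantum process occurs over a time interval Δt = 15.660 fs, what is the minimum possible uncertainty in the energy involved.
21.016 meV

Using the energy-time uncertainty principle:
ΔEΔt ≥ ℏ/2

The minimum uncertainty in energy is:
ΔE_min = ℏ/(2Δt)
ΔE_min = (1.055e-34 J·s) / (2 × 1.566e-14 s)
ΔE_min = 3.367e-21 J = 21.016 meV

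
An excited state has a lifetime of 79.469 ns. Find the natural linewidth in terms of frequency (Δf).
1.001 MHz

Using the energy-time uncertainty principle and E = hf:
ΔEΔt ≥ ℏ/2
hΔf·Δt ≥ ℏ/2

The minimum frequency uncertainty is:
Δf = ℏ/(2hτ) = 1/(4πτ)
Δf = 1/(4π × 7.947e-08 s)
Δf = 1.001e+06 Hz = 1.001 MHz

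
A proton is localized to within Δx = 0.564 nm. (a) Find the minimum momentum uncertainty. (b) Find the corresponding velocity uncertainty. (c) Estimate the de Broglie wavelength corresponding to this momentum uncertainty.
(a) Δp_min = 9.349 × 10^-26 kg·m/s
(b) Δv_min = 55.895 m/s
(c) λ_dB = 7.087 nm

Step-by-step:

(a) From the uncertainty principle:
Δp_min = ℏ/(2Δx) = (1.055e-34 J·s)/(2 × 5.640e-10 m) = 9.349e-26 kg·m/s

(b) The velocity uncertainty:
Δv = Δp/m = (9.349e-26 kg·m/s)/(1.673e-27 kg) = 5.589e+01 m/s = 55.895 m/s

(c) The de Broglie wavelength for this momentum:
λ = h/p = (6.626e-34 J·s)/(9.349e-26 kg·m/s) = 7.087e-09 m = 7.087 nm

Note: The de Broglie wavelength is comparable to the localization size, as expected from wave-particle duality.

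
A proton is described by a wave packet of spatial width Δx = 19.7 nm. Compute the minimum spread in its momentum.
2.677 × 10^-27 kg·m/s

For a wave packet, the spatial width Δx and momentum spread Δp are related by the uncertainty principle:
ΔxΔp ≥ ℏ/2

The minimum momentum spread is:
Δp_min = ℏ/(2Δx)
Δp_min = (1.055e-34 J·s) / (2 × 1.970e-08 m)
Δp_min = 2.677e-27 kg·m/s

A wave packet cannot have both a well-defined position and well-defined momentum.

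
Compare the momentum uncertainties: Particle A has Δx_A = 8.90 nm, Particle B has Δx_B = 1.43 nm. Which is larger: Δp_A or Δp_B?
Particle B has the larger minimum momentum uncertainty, by a factor of 6.22.

For each particle, the minimum momentum uncertainty is Δp_min = ℏ/(2Δx):

Particle A: Δp_A = ℏ/(2×8.900e-09 m) = 5.925e-27 kg·m/s
Particle B: Δp_B = ℏ/(2×1.430e-09 m) = 3.687e-26 kg·m/s

Ratio: Δp_B/Δp_A = 6.22

Since Δp_min ∝ 1/Δx, the particle with smaller position uncertainty (B) has larger momentum uncertainty.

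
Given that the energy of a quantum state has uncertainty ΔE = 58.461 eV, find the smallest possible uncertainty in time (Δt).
5.629 as

Using the energy-time uncertainty principle:
ΔEΔt ≥ ℏ/2

The minimum uncertainty in time is:
Δt_min = ℏ/(2ΔE)
Δt_min = (1.055e-34 J·s) / (2 × 9.366e-18 J)
Δt_min = 5.629e-18 s = 5.629 as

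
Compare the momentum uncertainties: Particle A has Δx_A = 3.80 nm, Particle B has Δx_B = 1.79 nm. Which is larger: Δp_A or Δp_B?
Particle B has the larger minimum momentum uncertainty, by a factor of 2.12.

For each particle, the minimum momentum uncertainty is Δp_min = ℏ/(2Δx):

Particle A: Δp_A = ℏ/(2×3.800e-09 m) = 1.388e-26 kg·m/s
Particle B: Δp_B = ℏ/(2×1.790e-09 m) = 2.946e-26 kg·m/s

Ratio: Δp_B/Δp_A = 2.12

Since Δp_min ∝ 1/Δx, the particle with smaller position uncertainty (B) has larger momentum uncertainty.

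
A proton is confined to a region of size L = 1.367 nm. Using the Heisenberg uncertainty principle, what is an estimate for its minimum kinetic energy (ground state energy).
2.776 μeV

Using the uncertainty principle to estimate ground state energy:

1. The position uncertainty is approximately the confinement size:
   Δx ≈ L = 1.367e-09 m

2. From ΔxΔp ≥ ℏ/2, the minimum momentum uncertainty is:
   Δp ≈ ℏ/(2L) = 3.857e-26 kg·m/s

3. The kinetic energy is approximately:
   KE ≈ (Δp)²/(2m) = (3.857e-26)²/(2 × 1.673e-27 kg)
   KE ≈ 4.448e-25 J = 2.776 μeV

This is an order-of-magnitude estimate of the ground state energy.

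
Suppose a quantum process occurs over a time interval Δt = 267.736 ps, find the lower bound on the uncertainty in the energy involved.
1.229 μeV

Using the energy-time uncertainty principle:
ΔEΔt ≥ ℏ/2

The minimum uncertainty in energy is:
ΔE_min = ℏ/(2Δt)
ΔE_min = (1.055e-34 J·s) / (2 × 2.677e-10 s)
ΔE_min = 1.969e-25 J = 1.229 μeV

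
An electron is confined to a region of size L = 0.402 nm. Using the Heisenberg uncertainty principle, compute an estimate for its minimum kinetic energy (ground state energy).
58.940 meV

Using the uncertainty principle to estimate ground state energy:

1. The position uncertainty is approximately the confinement size:
   Δx ≈ L = 4.020e-10 m

2. From ΔxΔp ≥ ℏ/2, the minimum momentum uncertainty is:
   Δp ≈ ℏ/(2L) = 1.312e-25 kg·m/s

3. The kinetic energy is approximately:
   KE ≈ (Δp)²/(2m) = (1.312e-25)²/(2 × 9.109e-31 kg)
   KE ≈ 9.443e-21 J = 58.940 meV

This is an order-of-magnitude estimate of the ground state energy.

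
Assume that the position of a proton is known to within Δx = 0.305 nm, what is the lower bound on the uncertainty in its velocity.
103.359 m/s

Using the Heisenberg uncertainty principle and Δp = mΔv:
ΔxΔp ≥ ℏ/2
Δx(mΔv) ≥ ℏ/2

The minimum uncertainty in velocity is:
Δv_min = ℏ/(2mΔx)
Δv_min = (1.055e-34 J·s) / (2 × 1.673e-27 kg × 3.050e-10 m)
Δv_min = 1.034e+02 m/s = 103.359 m/s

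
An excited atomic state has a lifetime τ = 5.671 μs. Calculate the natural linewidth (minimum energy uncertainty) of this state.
58.033 peV

Using the energy-time uncertainty principle:
ΔEΔt ≥ ℏ/2

The lifetime τ represents the time uncertainty Δt.
The natural linewidth (minimum energy uncertainty) is:

ΔE = ℏ/(2τ)
ΔE = (1.055e-34 J·s) / (2 × 5.671e-06 s)
ΔE = 9.298e-30 J = 58.033 peV

This natural linewidth limits the precision of spectroscopic measurements.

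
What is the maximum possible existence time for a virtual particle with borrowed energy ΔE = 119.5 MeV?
2.754 ys

Using the energy-time uncertainty principle:
ΔEΔt ≥ ℏ/2

For a virtual particle borrowing energy ΔE, the maximum lifetime is:
Δt_max = ℏ/(2ΔE)

Converting energy:
ΔE = 119.5 MeV = 1.915e-11 J

Δt_max = (1.055e-34 J·s) / (2 × 1.915e-11 J)
Δt_max = 2.754e-24 s = 2.754 ys

Virtual particles with higher borrowed energy exist for shorter times.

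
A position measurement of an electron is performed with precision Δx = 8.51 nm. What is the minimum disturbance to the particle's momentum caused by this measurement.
6.196 × 10^-27 kg·m/s

The uncertainty principle implies that measuring position disturbs momentum:
ΔxΔp ≥ ℏ/2

When we measure position with precision Δx, we necessarily introduce a momentum uncertainty:
Δp ≥ ℏ/(2Δx)
Δp_min = (1.055e-34 J·s) / (2 × 8.510e-09 m)
Δp_min = 6.196e-27 kg·m/s

The more precisely we measure position, the greater the momentum disturbance.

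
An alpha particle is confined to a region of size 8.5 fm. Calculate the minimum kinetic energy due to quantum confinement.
18.073 keV

Using the uncertainty principle:

1. Position uncertainty: Δx ≈ 8.500e-15 m
2. Minimum momentum uncertainty: Δp = ℏ/(2Δx) = 6.203e-21 kg·m/s
3. Minimum kinetic energy:
   KE = (Δp)²/(2m) = (6.203e-21)²/(2 × 6.645e-27 kg)
   KE = 2.896e-15 J = 18.073 keV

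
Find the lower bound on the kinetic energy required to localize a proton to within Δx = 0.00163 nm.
1.952 eV

Localizing a particle requires giving it sufficient momentum uncertainty:

1. From uncertainty principle: Δp ≥ ℏ/(2Δx)
   Δp_min = (1.055e-34 J·s) / (2 × 1.630e-12 m)
   Δp_min = 3.235e-23 kg·m/s

2. This momentum uncertainty corresponds to kinetic energy:
   KE ≈ (Δp)²/(2m) = (3.235e-23)²/(2 × 1.673e-27 kg)
   KE = 3.128e-19 J = 1.952 eV

Tighter localization requires more energy.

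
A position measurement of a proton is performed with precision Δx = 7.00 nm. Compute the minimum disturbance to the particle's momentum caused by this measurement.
7.533 × 10^-27 kg·m/s

The uncertainty principle implies that measuring position disturbs momentum:
ΔxΔp ≥ ℏ/2

When we measure position with precision Δx, we necessarily introduce a momentum uncertainty:
Δp ≥ ℏ/(2Δx)
Δp_min = (1.055e-34 J·s) / (2 × 7.000e-09 m)
Δp_min = 7.533e-27 kg·m/s

The more precisely we measure position, the greater the momentum disturbance.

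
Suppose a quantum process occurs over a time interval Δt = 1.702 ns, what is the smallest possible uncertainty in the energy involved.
193.364 neV

Using the energy-time uncertainty principle:
ΔEΔt ≥ ℏ/2

The minimum uncertainty in energy is:
ΔE_min = ℏ/(2Δt)
ΔE_min = (1.055e-34 J·s) / (2 × 1.702e-09 s)
ΔE_min = 3.098e-26 J = 193.364 neV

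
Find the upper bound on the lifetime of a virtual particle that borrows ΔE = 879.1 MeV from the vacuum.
3.744 × 10^-25 s

Using the energy-time uncertainty principle:
ΔEΔt ≥ ℏ/2

For a virtual particle borrowing energy ΔE, the maximum lifetime is:
Δt_max = ℏ/(2ΔE)

Converting energy:
ΔE = 879.1 MeV = 1.408e-10 J

Δt_max = (1.055e-34 J·s) / (2 × 1.408e-10 J)
Δt_max = 3.744e-25 s = 3.744 × 10^-25 s

Virtual particles with higher borrowed energy exist for shorter times.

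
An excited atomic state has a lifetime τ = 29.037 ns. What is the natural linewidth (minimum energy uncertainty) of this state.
11.334 neV

Using the energy-time uncertainty principle:
ΔEΔt ≥ ℏ/2

The lifetime τ represents the time uncertainty Δt.
The natural linewidth (minimum energy uncertainty) is:

ΔE = ℏ/(2τ)
ΔE = (1.055e-34 J·s) / (2 × 2.904e-08 s)
ΔE = 1.816e-27 J = 11.334 neV

This natural linewidth limits the precision of spectroscopic measurements.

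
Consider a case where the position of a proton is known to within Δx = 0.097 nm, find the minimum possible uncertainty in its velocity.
324.995 m/s

Using the Heisenberg uncertainty principle and Δp = mΔv:
ΔxΔp ≥ ℏ/2
Δx(mΔv) ≥ ℏ/2

The minimum uncertainty in velocity is:
Δv_min = ℏ/(2mΔx)
Δv_min = (1.055e-34 J·s) / (2 × 1.673e-27 kg × 9.700e-11 m)
Δv_min = 3.250e+02 m/s = 324.995 m/s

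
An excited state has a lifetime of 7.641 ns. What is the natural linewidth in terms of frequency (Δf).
10.415 MHz

Using the energy-time uncertainty principle and E = hf:
ΔEΔt ≥ ℏ/2
hΔf·Δt ≥ ℏ/2

The minimum frequency uncertainty is:
Δf = ℏ/(2hτ) = 1/(4πτ)
Δf = 1/(4π × 7.641e-09 s)
Δf = 1.041e+07 Hz = 10.415 MHz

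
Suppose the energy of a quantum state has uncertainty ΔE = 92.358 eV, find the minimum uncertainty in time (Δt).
3.563 as

Using the energy-time uncertainty principle:
ΔEΔt ≥ ℏ/2

The minimum uncertainty in time is:
Δt_min = ℏ/(2ΔE)
Δt_min = (1.055e-34 J·s) / (2 × 1.480e-17 J)
Δt_min = 3.563e-18 s = 3.563 as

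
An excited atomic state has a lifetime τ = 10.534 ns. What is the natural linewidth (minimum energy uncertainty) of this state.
31.242 neV

Using the energy-time uncertainty principle:
ΔEΔt ≥ ℏ/2

The lifetime τ represents the time uncertainty Δt.
The natural linewidth (minimum energy uncertainty) is:

ΔE = ℏ/(2τ)
ΔE = (1.055e-34 J·s) / (2 × 1.053e-08 s)
ΔE = 5.006e-27 J = 31.242 neV

This natural linewidth limits the precision of spectroscopic measurements.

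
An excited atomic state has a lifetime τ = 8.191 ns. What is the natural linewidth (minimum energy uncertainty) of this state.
40.179 neV

Using the energy-time uncertainty principle:
ΔEΔt ≥ ℏ/2

The lifetime τ represents the time uncertainty Δt.
The natural linewidth (minimum energy uncertainty) is:

ΔE = ℏ/(2τ)
ΔE = (1.055e-34 J·s) / (2 × 8.191e-09 s)
ΔE = 6.437e-27 J = 40.179 neV

This natural linewidth limits the precision of spectroscopic measurements.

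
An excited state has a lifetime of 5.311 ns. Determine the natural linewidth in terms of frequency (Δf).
14.984 MHz

Using the energy-time uncertainty principle and E = hf:
ΔEΔt ≥ ℏ/2
hΔf·Δt ≥ ℏ/2

The minimum frequency uncertainty is:
Δf = ℏ/(2hτ) = 1/(4πτ)
Δf = 1/(4π × 5.311e-09 s)
Δf = 1.498e+07 Hz = 14.984 MHz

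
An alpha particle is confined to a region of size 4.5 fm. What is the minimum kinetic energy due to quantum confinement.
64.484 keV

Using the uncertainty principle:

1. Position uncertainty: Δx ≈ 4.500e-15 m
2. Minimum momentum uncertainty: Δp = ℏ/(2Δx) = 1.172e-20 kg·m/s
3. Minimum kinetic energy:
   KE = (Δp)²/(2m) = (1.172e-20)²/(2 × 6.645e-27 kg)
   KE = 1.033e-14 J = 64.484 keV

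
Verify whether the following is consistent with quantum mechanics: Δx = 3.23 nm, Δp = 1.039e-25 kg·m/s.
Yes, it satisfies the uncertainty principle.

Calculate the product ΔxΔp:
ΔxΔp = (3.230e-09 m) × (1.039e-25 kg·m/s)
ΔxΔp = 3.356e-34 J·s

Compare to the minimum allowed value ℏ/2:
ℏ/2 = 5.273e-35 J·s

Since ΔxΔp = 3.356e-34 J·s ≥ 5.273e-35 J·s = ℏ/2,
the measurement satisfies the uncertainty principle.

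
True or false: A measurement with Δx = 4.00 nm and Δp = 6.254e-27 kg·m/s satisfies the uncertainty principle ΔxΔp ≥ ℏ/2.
No, it violates the uncertainty principle (impossible measurement).

Calculate the product ΔxΔp:
ΔxΔp = (4.000e-09 m) × (6.254e-27 kg·m/s)
ΔxΔp = 2.502e-35 J·s

Compare to the minimum allowed value ℏ/2:
ℏ/2 = 5.273e-35 J·s

Since ΔxΔp = 2.502e-35 J·s < 5.273e-35 J·s = ℏ/2,
the measurement violates the uncertainty principle.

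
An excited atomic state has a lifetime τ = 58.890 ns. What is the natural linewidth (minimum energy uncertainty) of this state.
5.588 neV

Using the energy-time uncertainty principle:
ΔEΔt ≥ ℏ/2

The lifetime τ represents the time uncertainty Δt.
The natural linewidth (minimum energy uncertainty) is:

ΔE = ℏ/(2τ)
ΔE = (1.055e-34 J·s) / (2 × 5.889e-08 s)
ΔE = 8.954e-28 J = 5.588 neV

This natural linewidth limits the precision of spectroscopic measurements.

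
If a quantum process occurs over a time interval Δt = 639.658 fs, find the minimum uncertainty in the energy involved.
514.503 μeV

Using the energy-time uncertainty principle:
ΔEΔt ≥ ℏ/2

The minimum uncertainty in energy is:
ΔE_min = ℏ/(2Δt)
ΔE_min = (1.055e-34 J·s) / (2 × 6.397e-13 s)
ΔE_min = 8.243e-23 J = 514.503 μeV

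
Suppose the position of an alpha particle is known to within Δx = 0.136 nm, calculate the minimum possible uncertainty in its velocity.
58.349 m/s

Using the Heisenberg uncertainty principle and Δp = mΔv:
ΔxΔp ≥ ℏ/2
Δx(mΔv) ≥ ℏ/2

The minimum uncertainty in velocity is:
Δv_min = ℏ/(2mΔx)
Δv_min = (1.055e-34 J·s) / (2 × 6.645e-27 kg × 1.360e-10 m)
Δv_min = 5.835e+01 m/s = 58.349 m/s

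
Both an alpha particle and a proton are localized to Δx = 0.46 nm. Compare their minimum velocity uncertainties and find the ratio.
The proton has the larger minimum velocity uncertainty, by a ratio of 4.0.

For both particles, Δp_min = ℏ/(2Δx) = 1.146e-25 kg·m/s (same for both).

The velocity uncertainty is Δv = Δp/m:
- alpha particle: Δv = 1.146e-25 / 6.645e-27 = 1.725e+01 m/s = 17.251 m/s
- proton: Δv = 1.146e-25 / 1.673e-27 = 6.853e+01 m/s = 68.532 m/s

Ratio: 6.853e+01 / 1.725e+01 = 4.0

The lighter particle has larger velocity uncertainty because Δv ∝ 1/m.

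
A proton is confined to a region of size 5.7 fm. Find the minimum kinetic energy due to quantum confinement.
159.663 keV

Using the uncertainty principle:

1. Position uncertainty: Δx ≈ 5.700e-15 m
2. Minimum momentum uncertainty: Δp = ℏ/(2Δx) = 9.251e-21 kg·m/s
3. Minimum kinetic energy:
   KE = (Δp)²/(2m) = (9.251e-21)²/(2 × 1.673e-27 kg)
   KE = 2.558e-14 J = 159.663 keV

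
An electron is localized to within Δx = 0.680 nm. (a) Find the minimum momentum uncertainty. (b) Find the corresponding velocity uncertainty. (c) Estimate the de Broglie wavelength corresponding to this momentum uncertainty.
(a) Δp_min = 7.754 × 10^-26 kg·m/s
(b) Δv_min = 85.123 km/s
(c) λ_dB = 8.545 nm

Step-by-step:

(a) From the uncertainty principle:
Δp_min = ℏ/(2Δx) = (1.055e-34 J·s)/(2 × 6.800e-10 m) = 7.754e-26 kg·m/s

(b) The velocity uncertainty:
Δv = Δp/m = (7.754e-26 kg·m/s)/(9.109e-31 kg) = 8.512e+04 m/s = 85.123 km/s

(c) The de Broglie wavelength for this momentum:
λ = h/p = (6.626e-34 J·s)/(7.754e-26 kg·m/s) = 8.545e-09 m = 8.545 nm

Note: The de Broglie wavelength is comparable to the localization size, as expected from wave-particle duality.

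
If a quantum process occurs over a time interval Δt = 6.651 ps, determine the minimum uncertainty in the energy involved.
49.482 μeV

Using the energy-time uncertainty principle:
ΔEΔt ≥ ℏ/2

The minimum uncertainty in energy is:
ΔE_min = ℏ/(2Δt)
ΔE_min = (1.055e-34 J·s) / (2 × 6.651e-12 s)
ΔE_min = 7.928e-24 J = 49.482 μeV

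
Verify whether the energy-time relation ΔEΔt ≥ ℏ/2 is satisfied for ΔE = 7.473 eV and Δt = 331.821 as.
Yes, it satisfies the uncertainty relation.

Calculate the product ΔEΔt:
ΔE = 7.473 eV = 1.197e-18 J
ΔEΔt = (1.197e-18 J) × (3.318e-16 s)
ΔEΔt = 3.973e-34 J·s

Compare to the minimum allowed value ℏ/2:
ℏ/2 = 5.273e-35 J·s

Since ΔEΔt = 3.973e-34 J·s ≥ 5.273e-35 J·s = ℏ/2,
this satisfies the uncertainty relation.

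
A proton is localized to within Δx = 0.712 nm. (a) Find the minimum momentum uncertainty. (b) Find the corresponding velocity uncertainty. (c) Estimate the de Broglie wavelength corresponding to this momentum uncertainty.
(a) Δp_min = 7.406 × 10^-26 kg·m/s
(b) Δv_min = 44.276 m/s
(c) λ_dB = 8.947 nm

Step-by-step:

(a) From the uncertainty principle:
Δp_min = ℏ/(2Δx) = (1.055e-34 J·s)/(2 × 7.120e-10 m) = 7.406e-26 kg·m/s

(b) The velocity uncertainty:
Δv = Δp/m = (7.406e-26 kg·m/s)/(1.673e-27 kg) = 4.428e+01 m/s = 44.276 m/s

(c) The de Broglie wavelength for this momentum:
λ = h/p = (6.626e-34 J·s)/(7.406e-26 kg·m/s) = 8.947e-09 m = 8.947 nm

Note: The de Broglie wavelength is comparable to the localization size, as expected from wave-particle duality.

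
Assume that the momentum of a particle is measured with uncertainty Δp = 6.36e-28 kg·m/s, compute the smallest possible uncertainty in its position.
82.907 nm

Using the Heisenberg uncertainty principle:
ΔxΔp ≥ ℏ/2

The minimum uncertainty in position is:
Δx_min = ℏ/(2Δp)
Δx_min = (1.055e-34 J·s) / (2 × 6.360e-28 kg·m/s)
Δx_min = 8.291e-08 m = 82.907 nm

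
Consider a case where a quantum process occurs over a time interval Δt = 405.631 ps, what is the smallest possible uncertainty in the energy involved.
811.343 neV

Using the energy-time uncertainty principle:
ΔEΔt ≥ ℏ/2

The minimum uncertainty in energy is:
ΔE_min = ℏ/(2Δt)
ΔE_min = (1.055e-34 J·s) / (2 × 4.056e-10 s)
ΔE_min = 1.300e-25 J = 811.343 neV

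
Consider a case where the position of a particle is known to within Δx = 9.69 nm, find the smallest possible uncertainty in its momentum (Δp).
5.442 × 10^-27 kg·m/s

Using the Heisenberg uncertainty principle:
ΔxΔp ≥ ℏ/2

The minimum uncertainty in momentum is:
Δp_min = ℏ/(2Δx)
Δp_min = (1.055e-34 J·s) / (2 × 9.690e-09 m)
Δp_min = 5.442e-27 kg·m/s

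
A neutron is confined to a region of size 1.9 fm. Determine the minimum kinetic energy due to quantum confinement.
1.435 MeV

Using the uncertainty principle:

1. Position uncertainty: Δx ≈ 1.900e-15 m
2. Minimum momentum uncertainty: Δp = ℏ/(2Δx) = 2.775e-20 kg·m/s
3. Minimum kinetic energy:
   KE = (Δp)²/(2m) = (2.775e-20)²/(2 × 1.675e-27 kg)
   KE = 2.299e-13 J = 1.435 MeV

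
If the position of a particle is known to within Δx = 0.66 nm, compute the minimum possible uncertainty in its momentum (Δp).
7.989 × 10^-26 kg·m/s

Using the Heisenberg uncertainty principle:
ΔxΔp ≥ ℏ/2

The minimum uncertainty in momentum is:
Δp_min = ℏ/(2Δx)
Δp_min = (1.055e-34 J·s) / (2 × 6.600e-10 m)
Δp_min = 7.989e-26 kg·m/s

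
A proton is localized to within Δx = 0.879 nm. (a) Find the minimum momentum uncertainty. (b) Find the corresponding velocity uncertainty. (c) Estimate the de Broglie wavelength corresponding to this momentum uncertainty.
(a) Δp_min = 5.999 × 10^-26 kg·m/s
(b) Δv_min = 35.864 m/s
(c) λ_dB = 11.046 nm

Step-by-step:

(a) From the uncertainty principle:
Δp_min = ℏ/(2Δx) = (1.055e-34 J·s)/(2 × 8.790e-10 m) = 5.999e-26 kg·m/s

(b) The velocity uncertainty:
Δv = Δp/m = (5.999e-26 kg·m/s)/(1.673e-27 kg) = 3.586e+01 m/s = 35.864 m/s

(c) The de Broglie wavelength for this momentum:
λ = h/p = (6.626e-34 J·s)/(5.999e-26 kg·m/s) = 1.105e-08 m = 11.046 nm

Note: The de Broglie wavelength is comparable to the localization size, as expected from wave-particle duality.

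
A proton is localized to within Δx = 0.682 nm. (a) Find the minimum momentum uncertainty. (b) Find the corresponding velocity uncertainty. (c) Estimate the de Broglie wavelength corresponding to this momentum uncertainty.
(a) Δp_min = 7.731 × 10^-26 kg·m/s
(b) Δv_min = 46.224 m/s
(c) λ_dB = 8.570 nm

Step-by-step:

(a) From the uncertainty principle:
Δp_min = ℏ/(2Δx) = (1.055e-34 J·s)/(2 × 6.820e-10 m) = 7.731e-26 kg·m/s

(b) The velocity uncertainty:
Δv = Δp/m = (7.731e-26 kg·m/s)/(1.673e-27 kg) = 4.622e+01 m/s = 46.224 m/s

(c) The de Broglie wavelength for this momentum:
λ = h/p = (6.626e-34 J·s)/(7.731e-26 kg·m/s) = 8.570e-09 m = 8.570 nm

Note: The de Broglie wavelength is comparable to the localization size, as expected from wave-particle duality.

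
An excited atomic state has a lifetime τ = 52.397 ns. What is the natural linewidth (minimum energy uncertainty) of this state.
6.281 neV

Using the energy-time uncertainty principle:
ΔEΔt ≥ ℏ/2

The lifetime τ represents the time uncertainty Δt.
The natural linewidth (minimum energy uncertainty) is:

ΔE = ℏ/(2τ)
ΔE = (1.055e-34 J·s) / (2 × 5.240e-08 s)
ΔE = 1.006e-27 J = 6.281 neV

This natural linewidth limits the precision of spectroscopic measurements.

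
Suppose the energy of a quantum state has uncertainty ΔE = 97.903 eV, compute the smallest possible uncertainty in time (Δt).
3.362 as

Using the energy-time uncertainty principle:
ΔEΔt ≥ ℏ/2

The minimum uncertainty in time is:
Δt_min = ℏ/(2ΔE)
Δt_min = (1.055e-34 J·s) / (2 × 1.569e-17 J)
Δt_min = 3.362e-18 s = 3.362 as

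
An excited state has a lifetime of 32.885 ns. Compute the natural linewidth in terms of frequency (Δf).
2.420 MHz

Using the energy-time uncertainty principle and E = hf:
ΔEΔt ≥ ℏ/2
hΔf·Δt ≥ ℏ/2

The minimum frequency uncertainty is:
Δf = ℏ/(2hτ) = 1/(4πτ)
Δf = 1/(4π × 3.288e-08 s)
Δf = 2.420e+06 Hz = 2.420 MHz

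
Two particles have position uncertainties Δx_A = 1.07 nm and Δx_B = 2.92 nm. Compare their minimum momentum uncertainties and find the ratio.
Particle A has the larger minimum momentum uncertainty, by a factor of 2.73.

For each particle, the minimum momentum uncertainty is Δp_min = ℏ/(2Δx):

Particle A: Δp_A = ℏ/(2×1.070e-09 m) = 4.928e-26 kg·m/s
Particle B: Δp_B = ℏ/(2×2.920e-09 m) = 1.806e-26 kg·m/s

Ratio: Δp_A/Δp_B = 2.73

Since Δp_min ∝ 1/Δx, the particle with smaller position uncertainty (A) has larger momentum uncertainty.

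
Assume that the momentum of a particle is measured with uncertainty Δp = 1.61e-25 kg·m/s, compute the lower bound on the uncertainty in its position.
327.507 pm

Using the Heisenberg uncertainty principle:
ΔxΔp ≥ ℏ/2

The minimum uncertainty in position is:
Δx_min = ℏ/(2Δp)
Δx_min = (1.055e-34 J·s) / (2 × 1.610e-25 kg·m/s)
Δx_min = 3.275e-10 m = 327.507 pm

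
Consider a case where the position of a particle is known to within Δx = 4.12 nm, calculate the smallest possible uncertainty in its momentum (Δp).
1.280 × 10^-26 kg·m/s

Using the Heisenberg uncertainty principle:
ΔxΔp ≥ ℏ/2

The minimum uncertainty in momentum is:
Δp_min = ℏ/(2Δx)
Δp_min = (1.055e-34 J·s) / (2 × 4.120e-09 m)
Δp_min = 1.280e-26 kg·m/s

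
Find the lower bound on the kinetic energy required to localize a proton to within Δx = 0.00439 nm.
269.169 meV

Localizing a particle requires giving it sufficient momentum uncertainty:

1. From uncertainty principle: Δp ≥ ℏ/(2Δx)
   Δp_min = (1.055e-34 J·s) / (2 × 4.390e-12 m)
   Δp_min = 1.201e-23 kg·m/s

2. This momentum uncertainty corresponds to kinetic energy:
   KE ≈ (Δp)²/(2m) = (1.201e-23)²/(2 × 1.673e-27 kg)
   KE = 4.313e-20 J = 269.169 meV

Tighter localization requires more energy.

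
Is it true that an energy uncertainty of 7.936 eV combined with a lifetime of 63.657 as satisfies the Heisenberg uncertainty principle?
Yes, it satisfies the uncertainty relation.

Calculate the product ΔEΔt:
ΔE = 7.936 eV = 1.271e-18 J
ΔEΔt = (1.271e-18 J) × (6.366e-17 s)
ΔEΔt = 8.094e-35 J·s

Compare to the minimum allowed value ℏ/2:
ℏ/2 = 5.273e-35 J·s

Since ΔEΔt = 8.094e-35 J·s ≥ 5.273e-35 J·s = ℏ/2,
this satisfies the uncertainty relation.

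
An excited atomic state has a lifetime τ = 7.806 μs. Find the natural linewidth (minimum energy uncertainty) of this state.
42.161 peV

Using the energy-time uncertainty principle:
ΔEΔt ≥ ℏ/2

The lifetime τ represents the time uncertainty Δt.
The natural linewidth (minimum energy uncertainty) is:

ΔE = ℏ/(2τ)
ΔE = (1.055e-34 J·s) / (2 × 7.806e-06 s)
ΔE = 6.755e-30 J = 42.161 peV

This natural linewidth limits the precision of spectroscopic measurements.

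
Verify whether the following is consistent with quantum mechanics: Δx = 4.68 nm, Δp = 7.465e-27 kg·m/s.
No, it violates the uncertainty principle (impossible measurement).

Calculate the product ΔxΔp:
ΔxΔp = (4.680e-09 m) × (7.465e-27 kg·m/s)
ΔxΔp = 3.494e-35 J·s

Compare to the minimum allowed value ℏ/2:
ℏ/2 = 5.273e-35 J·s

Since ΔxΔp = 3.494e-35 J·s < 5.273e-35 J·s = ℏ/2,
the measurement violates the uncertainty principle.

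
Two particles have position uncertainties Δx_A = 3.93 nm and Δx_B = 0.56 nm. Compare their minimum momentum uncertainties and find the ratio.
Particle B has the larger minimum momentum uncertainty, by a factor of 7.02.

For each particle, the minimum momentum uncertainty is Δp_min = ℏ/(2Δx):

Particle A: Δp_A = ℏ/(2×3.930e-09 m) = 1.342e-26 kg·m/s
Particle B: Δp_B = ℏ/(2×5.600e-10 m) = 9.416e-26 kg·m/s

Ratio: Δp_B/Δp_A = 7.02

Since Δp_min ∝ 1/Δx, the particle with smaller position uncertainty (B) has larger momentum uncertainty.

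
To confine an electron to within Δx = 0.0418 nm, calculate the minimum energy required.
5.451 eV

Localizing a particle requires giving it sufficient momentum uncertainty:

1. From uncertainty principle: Δp ≥ ℏ/(2Δx)
   Δp_min = (1.055e-34 J·s) / (2 × 4.180e-11 m)
   Δp_min = 1.261e-24 kg·m/s

2. This momentum uncertainty corresponds to kinetic energy:
   KE ≈ (Δp)²/(2m) = (1.261e-24)²/(2 × 9.109e-31 kg)
   KE = 8.734e-19 J = 5.451 eV

Tighter localization requires more energy.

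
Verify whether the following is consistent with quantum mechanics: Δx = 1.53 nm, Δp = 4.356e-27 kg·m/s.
No, it violates the uncertainty principle (impossible measurement).

Calculate the product ΔxΔp:
ΔxΔp = (1.530e-09 m) × (4.356e-27 kg·m/s)
ΔxΔp = 6.665e-36 J·s

Compare to the minimum allowed value ℏ/2:
ℏ/2 = 5.273e-35 J·s

Since ΔxΔp = 6.665e-36 J·s < 5.273e-35 J·s = ℏ/2,
the measurement violates the uncertainty principle.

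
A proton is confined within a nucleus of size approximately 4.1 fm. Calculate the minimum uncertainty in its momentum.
1.286 × 10^-20 kg·m/s

Using the Heisenberg uncertainty principle:
ΔxΔp ≥ ℏ/2

With Δx ≈ L = 4.100e-15 m (the confinement size):
Δp_min = ℏ/(2Δx)
Δp_min = (1.055e-34 J·s) / (2 × 4.100e-15 m)
Δp_min = 1.286e-20 kg·m/s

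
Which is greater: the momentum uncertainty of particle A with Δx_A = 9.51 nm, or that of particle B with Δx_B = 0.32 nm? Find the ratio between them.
Particle B has the larger minimum momentum uncertainty, by a factor of 29.72.

For each particle, the minimum momentum uncertainty is Δp_min = ℏ/(2Δx):

Particle A: Δp_A = ℏ/(2×9.510e-09 m) = 5.545e-27 kg·m/s
Particle B: Δp_B = ℏ/(2×3.200e-10 m) = 1.648e-25 kg·m/s

Ratio: Δp_B/Δp_A = 29.72

Since Δp_min ∝ 1/Δx, the particle with smaller position uncertainty (B) has larger momentum uncertainty.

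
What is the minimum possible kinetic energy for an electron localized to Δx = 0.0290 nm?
11.326 eV

Localizing a particle requires giving it sufficient momentum uncertainty:

1. From uncertainty principle: Δp ≥ ℏ/(2Δx)
   Δp_min = (1.055e-34 J·s) / (2 × 2.900e-11 m)
   Δp_min = 1.818e-24 kg·m/s

2. This momentum uncertainty corresponds to kinetic energy:
   KE ≈ (Δp)²/(2m) = (1.818e-24)²/(2 × 9.109e-31 kg)
   KE = 1.815e-18 J = 11.326 eV

Tighter localization requires more energy.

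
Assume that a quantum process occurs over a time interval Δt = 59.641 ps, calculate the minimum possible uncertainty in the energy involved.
5.518 μeV

Using the energy-time uncertainty principle:
ΔEΔt ≥ ℏ/2

The minimum uncertainty in energy is:
ΔE_min = ℏ/(2Δt)
ΔE_min = (1.055e-34 J·s) / (2 × 5.964e-11 s)
ΔE_min = 8.841e-25 J = 5.518 μeV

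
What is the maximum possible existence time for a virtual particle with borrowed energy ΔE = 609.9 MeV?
5.396 × 10^-25 s

Using the energy-time uncertainty principle:
ΔEΔt ≥ ℏ/2

For a virtual particle borrowing energy ΔE, the maximum lifetime is:
Δt_max = ℏ/(2ΔE)

Converting energy:
ΔE = 609.9 MeV = 9.772e-11 J

Δt_max = (1.055e-34 J·s) / (2 × 9.772e-11 J)
Δt_max = 5.396e-25 s = 5.396 × 10^-25 s

Virtual particles with higher borrowed energy exist for shorter times.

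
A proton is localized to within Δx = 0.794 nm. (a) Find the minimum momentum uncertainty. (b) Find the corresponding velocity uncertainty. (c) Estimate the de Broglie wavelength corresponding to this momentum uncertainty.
(a) Δp_min = 6.641 × 10^-26 kg·m/s
(b) Δv_min = 39.703 m/s
(c) λ_dB = 9.978 nm

Step-by-step:

(a) From the uncertainty principle:
Δp_min = ℏ/(2Δx) = (1.055e-34 J·s)/(2 × 7.940e-10 m) = 6.641e-26 kg·m/s

(b) The velocity uncertainty:
Δv = Δp/m = (6.641e-26 kg·m/s)/(1.673e-27 kg) = 3.970e+01 m/s = 39.703 m/s

(c) The de Broglie wavelength for this momentum:
λ = h/p = (6.626e-34 J·s)/(6.641e-26 kg·m/s) = 9.978e-09 m = 9.978 nm

Note: The de Broglie wavelength is comparable to the localization size, as expected from wave-particle duality.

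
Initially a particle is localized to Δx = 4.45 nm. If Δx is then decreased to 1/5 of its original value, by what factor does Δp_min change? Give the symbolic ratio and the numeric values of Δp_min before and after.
Original Δp_min = 1.185 × 10^-26 kg·m/s; new Δp'_min = 5.925 × 10^-26 kg·m/s; ratio Δp'_min/Δp_min = 5.

From the uncertainty principle ΔxΔp ≥ ℏ/2, the minimum momentum uncertainty is Δp_min = ℏ/(2Δx).

Original (Δx = 4.45 nm = 4.450e-09 m):
Δp_min = (1.055e-34 J·s)/(2 × 4.450e-09 m) = 1.185e-26 kg·m/s

When Δx → (1/5)Δx:
Δp'_min = ℏ/(2 × (1/5)Δx) = 5 × ℏ/(2Δx) = 5 × Δp_min
Δp'_min = 5 × 1.185e-26 kg·m/s = 5.925e-26 kg·m/s

Since Δp_min ∝ 1/Δx, when Δx is decreased to 1/5 of its original value, Δp_min increases to 5 times its original value.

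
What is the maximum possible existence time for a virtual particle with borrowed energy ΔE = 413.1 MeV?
7.967 × 10^-25 s

Using the energy-time uncertainty principle:
ΔEΔt ≥ ℏ/2

For a virtual particle borrowing energy ΔE, the maximum lifetime is:
Δt_max = ℏ/(2ΔE)

Converting energy:
ΔE = 413.1 MeV = 6.619e-11 J

Δt_max = (1.055e-34 J·s) / (2 × 6.619e-11 J)
Δt_max = 7.967e-25 s = 7.967 × 10^-25 s

Virtual particles with higher borrowed energy exist for shorter times.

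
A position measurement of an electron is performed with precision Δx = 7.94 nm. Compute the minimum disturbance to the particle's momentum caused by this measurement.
6.641 × 10^-27 kg·m/s

The uncertainty principle implies that measuring position disturbs momentum:
ΔxΔp ≥ ℏ/2

When we measure position with precision Δx, we necessarily introduce a momentum uncertainty:
Δp ≥ ℏ/(2Δx)
Δp_min = (1.055e-34 J·s) / (2 × 7.940e-09 m)
Δp_min = 6.641e-27 kg·m/s

The more precisely we measure position, the greater the momentum disturbance.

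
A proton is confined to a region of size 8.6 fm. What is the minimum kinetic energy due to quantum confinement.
70.139 keV

Using the uncertainty principle:

1. Position uncertainty: Δx ≈ 8.600e-15 m
2. Minimum momentum uncertainty: Δp = ℏ/(2Δx) = 6.131e-21 kg·m/s
3. Minimum kinetic energy:
   KE = (Δp)²/(2m) = (6.131e-21)²/(2 × 1.673e-27 kg)
   KE = 1.124e-14 J = 70.139 keV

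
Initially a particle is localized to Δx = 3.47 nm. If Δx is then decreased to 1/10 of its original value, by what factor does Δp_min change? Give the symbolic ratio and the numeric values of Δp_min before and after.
Original Δp_min = 1.520 × 10^-26 kg·m/s; new Δp'_min = 1.520 × 10^-25 kg·m/s; ratio Δp'_min/Δp_min = 10.

From the uncertainty principle ΔxΔp ≥ ℏ/2, the minimum momentum uncertainty is Δp_min = ℏ/(2Δx).

Original (Δx = 3.47 nm = 3.470e-09 m):
Δp_min = (1.055e-34 J·s)/(2 × 3.470e-09 m) = 1.520e-26 kg·m/s

When Δx → (1/10)Δx:
Δp'_min = ℏ/(2 × (1/10)Δx) = 10 × ℏ/(2Δx) = 10 × Δp_min
Δp'_min = 10 × 1.520e-26 kg·m/s = 1.520e-25 kg·m/s

Since Δp_min ∝ 1/Δx, when Δx is decreased to 1/10 of its original value, Δp_min increases to 10 times its original value.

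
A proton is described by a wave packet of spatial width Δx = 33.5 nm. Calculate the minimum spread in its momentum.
1.574 × 10^-27 kg·m/s

For a wave packet, the spatial width Δx and momentum spread Δp are related by the uncertainty principle:
ΔxΔp ≥ ℏ/2

The minimum momentum spread is:
Δp_min = ℏ/(2Δx)
Δp_min = (1.055e-34 J·s) / (2 × 3.350e-08 m)
Δp_min = 1.574e-27 kg·m/s

A wave packet cannot have both a well-defined position and well-defined momentum.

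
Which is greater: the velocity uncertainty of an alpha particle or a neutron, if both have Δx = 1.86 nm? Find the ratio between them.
The neutron has the larger minimum velocity uncertainty, by a ratio of 4.0.

For both particles, Δp_min = ℏ/(2Δx) = 2.835e-26 kg·m/s (same for both).

The velocity uncertainty is Δv = Δp/m:
- alpha particle: Δv = 2.835e-26 / 6.645e-27 = 4.266e+00 m/s = 4.266 m/s
- neutron: Δv = 2.835e-26 / 1.675e-27 = 1.693e+01 m/s = 16.925 m/s

Ratio: 1.693e+01 / 4.266e+00 = 4.0

The lighter particle has larger velocity uncertainty because Δv ∝ 1/m.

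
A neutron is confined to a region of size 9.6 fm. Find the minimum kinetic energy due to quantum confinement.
56.210 keV

Using the uncertainty principle:

1. Position uncertainty: Δx ≈ 9.600e-15 m
2. Minimum momentum uncertainty: Δp = ℏ/(2Δx) = 5.493e-21 kg·m/s
3. Minimum kinetic energy:
   KE = (Δp)²/(2m) = (5.493e-21)²/(2 × 1.675e-27 kg)
   KE = 9.006e-15 J = 56.210 keV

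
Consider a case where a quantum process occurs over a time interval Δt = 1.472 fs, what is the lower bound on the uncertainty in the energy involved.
223.577 meV

Using the energy-time uncertainty principle:
ΔEΔt ≥ ℏ/2

The minimum uncertainty in energy is:
ΔE_min = ℏ/(2Δt)
ΔE_min = (1.055e-34 J·s) / (2 × 1.472e-15 s)
ΔE_min = 3.582e-20 J = 223.577 meV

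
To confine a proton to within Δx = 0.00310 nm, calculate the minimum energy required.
539.797 meV

Localizing a particle requires giving it sufficient momentum uncertainty:

1. From uncertainty principle: Δp ≥ ℏ/(2Δx)
   Δp_min = (1.055e-34 J·s) / (2 × 3.100e-12 m)
   Δp_min = 1.701e-23 kg·m/s

2. This momentum uncertainty corresponds to kinetic energy:
   KE ≈ (Δp)²/(2m) = (1.701e-23)²/(2 × 1.673e-27 kg)
   KE = 8.649e-20 J = 539.797 meV

Tighter localization requires more energy.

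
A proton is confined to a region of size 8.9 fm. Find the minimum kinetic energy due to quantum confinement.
65.490 keV

Using the uncertainty principle:

1. Position uncertainty: Δx ≈ 8.900e-15 m
2. Minimum momentum uncertainty: Δp = ℏ/(2Δx) = 5.925e-21 kg·m/s
3. Minimum kinetic energy:
   KE = (Δp)²/(2m) = (5.925e-21)²/(2 × 1.673e-27 kg)
   KE = 1.049e-14 J = 65.490 keV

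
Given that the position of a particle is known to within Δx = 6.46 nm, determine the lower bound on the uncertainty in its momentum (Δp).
8.162 × 10^-27 kg·m/s

Using the Heisenberg uncertainty principle:
ΔxΔp ≥ ℏ/2

The minimum uncertainty in momentum is:
Δp_min = ℏ/(2Δx)
Δp_min = (1.055e-34 J·s) / (2 × 6.460e-09 m)
Δp_min = 8.162e-27 kg·m/s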